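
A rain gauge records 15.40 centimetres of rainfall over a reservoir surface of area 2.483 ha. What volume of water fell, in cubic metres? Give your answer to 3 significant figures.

3820 cubic metres

Depth: 15.40 cm × 10 = 154 mm.
Area: 2.483 ha = 24830 m².
1 mm over 1 m² is 1 L, so volume = 154 × 24830 = 3823820 L = 3820 m³.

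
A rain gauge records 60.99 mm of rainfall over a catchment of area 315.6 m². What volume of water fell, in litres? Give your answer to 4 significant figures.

1 mm over 1 m² is 1 L, so volume = 60.99 × 315.6 = 19248.444 L ≈ 19250 L.

19250 litres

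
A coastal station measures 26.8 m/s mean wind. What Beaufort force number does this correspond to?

26.8 m/s lies in the Beaufort 10 band (storm, 24.5–28.4 m/s).

Beaufort force 10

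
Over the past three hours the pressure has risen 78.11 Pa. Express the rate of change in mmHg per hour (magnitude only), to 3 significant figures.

0.195 mmHg per hour

78.11 Pa / 3 h × 0.00750062 mmHg/Pa = 0.195 mmHg/h.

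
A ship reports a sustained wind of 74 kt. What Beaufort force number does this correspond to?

Beaufort force 12

74 kt lies in the Beaufort 12 band (hurricane force, ≥64 kt).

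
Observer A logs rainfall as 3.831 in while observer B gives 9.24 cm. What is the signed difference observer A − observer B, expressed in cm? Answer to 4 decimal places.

0.4907 cm

observer A: 3.831 in = 9.730740 cm.
Difference: 9.730740 − 9.240000 = 0.4907 cm.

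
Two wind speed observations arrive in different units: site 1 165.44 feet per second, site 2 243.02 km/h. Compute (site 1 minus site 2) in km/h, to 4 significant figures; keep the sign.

site 1: 165.44 ft/s = 181.5340 km/h.
Difference: 181.5340 − 243.0200 = -61.49 km/h.

-61.49 km/h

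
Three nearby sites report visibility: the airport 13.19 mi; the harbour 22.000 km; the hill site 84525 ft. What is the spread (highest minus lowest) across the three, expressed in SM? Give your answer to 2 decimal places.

the harbour: 22.000 km = 13.6702 SM.
the hill site: 84525 ft = 16.0085 SM.
Spread: 16.0085 − 13.1900 = 2.82 SM.

2.82 SM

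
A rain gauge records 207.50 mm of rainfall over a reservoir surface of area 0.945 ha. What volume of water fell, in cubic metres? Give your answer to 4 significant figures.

Area: 0.945 ha = 9450 m².
1 mm over 1 m² is 1 L, so volume = 207.5 × 9450 = 1960875 L = 1961 m³.

1961 cubic metres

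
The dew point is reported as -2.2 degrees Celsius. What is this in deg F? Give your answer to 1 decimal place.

28.0 °F

°F = °C × 9/5 + 32 = -2.2 × 1.8 + 32 = 28.0 °F.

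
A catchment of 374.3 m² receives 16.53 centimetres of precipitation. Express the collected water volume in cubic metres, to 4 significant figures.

61.87 cubic metres

Depth: 16.53 cm × 10 = 165.3 mm.
1 mm over 1 m² is 1 L, so volume = 165.3 × 374.3 = 61871.79 L = 61.87 m³.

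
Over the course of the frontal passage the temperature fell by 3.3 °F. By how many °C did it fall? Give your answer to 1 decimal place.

1.8 °C

A change of 1 °C equals a change of 1.8 °F: Δ°C = 3.3 × 0.5556 = 1.8 °C.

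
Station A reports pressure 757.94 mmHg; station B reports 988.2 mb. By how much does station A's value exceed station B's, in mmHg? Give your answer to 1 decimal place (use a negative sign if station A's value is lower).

station B: 988.2 mb = 741.211 mmHg.
Difference: 757.940 − 741.211 = 16.7 mmHg.

16.7 mmHg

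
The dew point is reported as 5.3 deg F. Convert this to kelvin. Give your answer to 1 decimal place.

First to °C: -14.83 °C.
Then to K: 258.3 K.

258.3 K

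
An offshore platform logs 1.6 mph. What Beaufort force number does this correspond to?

Beaufort force 1

1.6 mph = 0.7 m/s, which is Beaufort 1 (light air, 0.3–1.5 m/s).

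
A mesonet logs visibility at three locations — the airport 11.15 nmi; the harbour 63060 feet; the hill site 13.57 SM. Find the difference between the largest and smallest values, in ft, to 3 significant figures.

8590 ft

the airport: 11.15 nmi = 67748.69 ft.
the hill site: 13.57 SM = 71649.60 ft.
Spread: 71649.60 − 63060.00 = 8590 ft.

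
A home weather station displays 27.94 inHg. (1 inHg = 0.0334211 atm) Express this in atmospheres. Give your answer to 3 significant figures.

1 inHg = 0.0334211 atm, so 27.94 × 0.0334211 = 0.934 atm.

0.934 atm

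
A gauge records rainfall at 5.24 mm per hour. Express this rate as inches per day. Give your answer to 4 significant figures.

4.951 in/day

5.24 mm/hour × 0.0393701 in/mm × 24 hour/day = 4.951 in/day.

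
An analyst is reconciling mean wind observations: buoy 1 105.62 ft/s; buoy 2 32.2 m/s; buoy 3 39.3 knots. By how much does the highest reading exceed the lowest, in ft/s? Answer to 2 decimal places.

buoy 2: 32.2 m/s = 105.6430 ft/s.
buoy 3: 39.3 kt = 66.3309 ft/s.
Spread: 105.6430 − 66.3309 = 39.31 ft/s.

39.31 ft/s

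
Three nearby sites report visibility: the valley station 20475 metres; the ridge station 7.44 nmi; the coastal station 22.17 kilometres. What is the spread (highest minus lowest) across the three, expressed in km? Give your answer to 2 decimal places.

the valley station: 20475 m = 20.4750 km.
the ridge station: 7.44 nmi = 13.7789 km.
Spread: 22.1700 − 13.7789 = 8.39 km.

8.39 km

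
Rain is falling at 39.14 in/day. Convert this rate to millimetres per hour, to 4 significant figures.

41.42 mm/hour

39.14 in/day × 25.4 mm/in × 0.0416667 day/hour = 41.42 mm/hour.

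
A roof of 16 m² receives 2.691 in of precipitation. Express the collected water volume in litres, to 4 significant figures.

1094 litres

Depth: 2.691 in × 25.4 = 68.3514 mm.
1 mm over 1 m² is 1 L, so volume = 68.3514 × 16 = 1093.6224 L ≈ 1094 L.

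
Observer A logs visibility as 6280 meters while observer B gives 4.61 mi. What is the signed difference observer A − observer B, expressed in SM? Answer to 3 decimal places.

-0.708 SM

observer A: 6280 m = 3.90221 SM.
Difference: 3.90221 − 4.61000 = -0.708 SM.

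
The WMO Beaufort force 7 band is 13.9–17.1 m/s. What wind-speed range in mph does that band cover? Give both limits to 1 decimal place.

13.9–17.1 m/s × 2.237 = 31.1–38.3 mph.

31.1 to 38.3 mph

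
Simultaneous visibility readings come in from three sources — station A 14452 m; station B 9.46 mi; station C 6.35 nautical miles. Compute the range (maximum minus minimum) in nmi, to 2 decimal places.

1.87 nmi

station A: 14452 m = 7.8035 nmi.
station B: 9.46 SM = 8.2205 nmi.
Spread: 8.2205 − 6.3500 = 1.87 nmi.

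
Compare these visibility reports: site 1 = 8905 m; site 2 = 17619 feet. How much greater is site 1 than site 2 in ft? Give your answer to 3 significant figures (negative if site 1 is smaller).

11600 ft

site 1: 8905 m = 29215.88 ft.
Difference: 29215.88 − 17619.00 = 11600 ft.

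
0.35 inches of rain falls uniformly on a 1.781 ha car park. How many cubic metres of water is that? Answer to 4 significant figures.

158.3 cubic metres

Depth: 0.35 in × 25.4 = 8.89 mm.
Area: 1.781 ha = 17810 m².
1 mm over 1 m² is 1 L, so volume = 8.89 × 17810 = 158330.9 L = 158.3 m³.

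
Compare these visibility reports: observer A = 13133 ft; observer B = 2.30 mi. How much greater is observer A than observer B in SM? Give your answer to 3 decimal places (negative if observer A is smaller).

0.187 SM

observer A: 13133 ft = 2.48731 SM.
Difference: 2.48731 − 2.30000 = 0.187 SM.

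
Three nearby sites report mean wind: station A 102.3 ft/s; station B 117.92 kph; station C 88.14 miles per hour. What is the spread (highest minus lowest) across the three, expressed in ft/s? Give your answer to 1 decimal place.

station B: 117.92 km/h = 107.466 ft/s.
station C: 88.14 mph = 129.272 ft/s.
Spread: 129.272 − 102.300 = 27.0 ft/s.

27.0 ft/s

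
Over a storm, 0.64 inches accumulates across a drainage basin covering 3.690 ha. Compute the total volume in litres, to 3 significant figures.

Depth: 0.64 in × 25.4 = 16.256 mm.
Area: 3.690 ha = 36900 m².
1 mm over 1 m² is 1 L, so volume = 16.256 × 36900 = 599846.4 L ≈ 600000 L.

600000 litres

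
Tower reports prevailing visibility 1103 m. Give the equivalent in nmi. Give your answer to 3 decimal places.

1 m = 0.000539957 nmi, so 1103 × 0.000539957 = 0.596 nmi.

0.596 nmi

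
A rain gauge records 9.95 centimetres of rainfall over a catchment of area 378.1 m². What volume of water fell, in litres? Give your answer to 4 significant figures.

37620 litres

Depth: 9.95 cm × 10 = 99.5 mm.
1 mm over 1 m² is 1 L, so volume = 99.5 × 378.1 = 37620.95 L ≈ 37620 L.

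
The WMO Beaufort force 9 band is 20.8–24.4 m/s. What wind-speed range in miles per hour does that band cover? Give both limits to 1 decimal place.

46.5 to 54.6 mph

20.8–24.4 m/s × 2.237 = 46.5–54.6 mph.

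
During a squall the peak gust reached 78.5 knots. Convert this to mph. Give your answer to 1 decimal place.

1 kt = 1.15078 mph, so 78.5 × 1.15078 = 90.3 mph.

90.3 mph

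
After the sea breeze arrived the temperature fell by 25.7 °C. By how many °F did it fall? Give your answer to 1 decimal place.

A change of 1 °C equals a change of 1.8 °F: Δ°F = 25.7 × 1.8 = 46.3 °F.

46.3 °F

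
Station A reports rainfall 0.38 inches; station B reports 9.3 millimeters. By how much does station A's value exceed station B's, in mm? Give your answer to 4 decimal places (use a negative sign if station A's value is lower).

station A: 0.38 in = 9.652000 mm.
Difference: 9.652000 − 9.300000 = 0.3520 mm.

0.3520 mm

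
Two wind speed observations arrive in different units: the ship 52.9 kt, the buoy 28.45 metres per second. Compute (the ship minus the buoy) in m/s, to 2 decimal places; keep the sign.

the ship: 52.9 kt = 27.2141 m/s.
Difference: 27.2141 − 28.4500 = -1.24 m/s.

-1.24 m/s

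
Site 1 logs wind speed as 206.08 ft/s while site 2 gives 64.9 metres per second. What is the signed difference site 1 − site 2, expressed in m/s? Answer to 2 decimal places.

-2.09 m/s

site 1: 206.08 ft/s = 62.8132 m/s.
Difference: 62.8132 − 64.9000 = -2.09 m/s.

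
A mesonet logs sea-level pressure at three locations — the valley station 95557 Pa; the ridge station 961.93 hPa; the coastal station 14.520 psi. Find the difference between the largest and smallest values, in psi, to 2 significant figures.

0.66 psi

the valley station: 95557 Pa = 13.8594 psi.
the ridge station: 961.93 hPa = 13.9516 psi.
Spread: 14.5200 − 13.8594 = 0.66 psi.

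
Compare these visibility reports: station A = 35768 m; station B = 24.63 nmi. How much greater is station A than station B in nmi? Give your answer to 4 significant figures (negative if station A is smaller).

-5.317 nmi

station A: 35768 m = 19.31317 nmi.
Difference: 19.31317 − 24.63000 = -5.317 nmi.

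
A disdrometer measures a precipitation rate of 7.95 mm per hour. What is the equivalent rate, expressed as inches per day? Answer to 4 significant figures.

7.512 in/day

7.95 mm/hour × 0.0393701 in/mm × 24 hour/day = 7.512 in/day.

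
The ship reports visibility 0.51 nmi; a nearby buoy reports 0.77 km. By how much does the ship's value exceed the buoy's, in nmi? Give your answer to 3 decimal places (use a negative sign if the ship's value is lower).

the buoy: 0.77 km = 0.41577 nmi.
Difference: 0.51000 − 0.41577 = 0.094 nmi.

0.094 nmi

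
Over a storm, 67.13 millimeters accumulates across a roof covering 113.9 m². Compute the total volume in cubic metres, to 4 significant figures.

1 mm over 1 m² is 1 L, so volume = 67.13 × 113.9 = 7646.107 L = 7.646 m³.

7.646 cubic metres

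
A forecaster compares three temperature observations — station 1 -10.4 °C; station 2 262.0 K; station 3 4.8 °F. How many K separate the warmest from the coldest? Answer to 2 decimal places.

station 2: 262.0 K = -11.150 °C.
station 3: 4.8 °F = -15.111 °C.
Spread: (-10.400) − (-15.111) = 4.711 °C.

4.71 K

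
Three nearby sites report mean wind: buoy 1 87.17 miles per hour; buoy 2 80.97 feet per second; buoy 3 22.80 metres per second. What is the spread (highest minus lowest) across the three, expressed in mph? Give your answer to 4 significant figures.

buoy 2: 80.97 ft/s = 55.2068 mph.
buoy 3: 22.80 m/s = 51.0021 mph.
Spread: 87.1700 − 51.0021 = 36.17 mph.

36.17 mph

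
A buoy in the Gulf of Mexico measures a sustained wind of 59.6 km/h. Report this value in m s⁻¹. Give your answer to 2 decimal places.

16.56 m/s

1 km/h = 0.277778 m/s, so 59.6 × 0.277778 = 16.56 m/s.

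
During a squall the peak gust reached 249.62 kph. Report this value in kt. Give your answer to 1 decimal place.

1 km/h = 0.539957 kt, so 249.62 × 0.539957 = 134.8 kt.

134.8 kt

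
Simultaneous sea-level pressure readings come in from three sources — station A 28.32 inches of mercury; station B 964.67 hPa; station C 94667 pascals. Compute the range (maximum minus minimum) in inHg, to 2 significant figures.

0.53 inHg

station B: 964.67 hPa = 28.4867 inHg.
station C: 94667 Pa = 27.9551 inHg.
Spread: 28.4867 − 27.9551 = 0.53 inHg.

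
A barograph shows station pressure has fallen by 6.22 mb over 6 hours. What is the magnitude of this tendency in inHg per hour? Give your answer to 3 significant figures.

6.22 mb / 6 h × 0.02953 inHg/mb = 0.0306 inHg/h.

0.0306 inHg per hour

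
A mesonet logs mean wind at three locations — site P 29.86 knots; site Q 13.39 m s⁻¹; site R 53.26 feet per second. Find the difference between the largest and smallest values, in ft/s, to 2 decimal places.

site P: 29.86 kt = 50.3980 ft/s.
site Q: 13.39 m/s = 43.9304 ft/s.
Spread: 53.2600 − 43.9304 = 9.33 ft/s.

9.33 ft/s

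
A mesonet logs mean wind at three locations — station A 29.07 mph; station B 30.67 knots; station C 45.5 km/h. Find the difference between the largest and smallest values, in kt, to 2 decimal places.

6.10 kt

station A: 29.07 mph = 25.2611 kt.
station C: 45.5 km/h = 24.5680 kt.
Spread: 30.6700 − 24.5680 = 6.10 kt.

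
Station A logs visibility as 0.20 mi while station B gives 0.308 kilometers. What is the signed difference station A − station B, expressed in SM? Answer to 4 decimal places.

0.0086 SM

station B: 0.308 km = 0.191382 SM.
Difference: 0.200000 − 0.191382 = 0.0086 SM.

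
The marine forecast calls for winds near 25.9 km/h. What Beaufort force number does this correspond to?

Beaufort force 4

25.9 km/h = 7.2 m/s, which is Beaufort 4 (moderate breeze, 5.5–7.9 m/s).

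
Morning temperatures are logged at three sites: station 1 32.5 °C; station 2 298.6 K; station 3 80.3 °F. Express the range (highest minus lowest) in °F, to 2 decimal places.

12.69 °F

station 2: 298.6 K = 25.450 °C.
station 3: 80.3 °F = 26.833 °C.
Spread: 32.500 − 25.450 = 7.050 °C = 12.69 °F.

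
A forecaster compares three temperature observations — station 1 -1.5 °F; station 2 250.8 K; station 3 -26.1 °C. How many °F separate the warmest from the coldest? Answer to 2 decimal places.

station 1: -1.5 °F = -18.611 °C.
station 2: 250.8 K = -22.350 °C.
Spread: (-18.611) − (-26.100) = 7.489 °C = 13.48 °F.

13.48 °F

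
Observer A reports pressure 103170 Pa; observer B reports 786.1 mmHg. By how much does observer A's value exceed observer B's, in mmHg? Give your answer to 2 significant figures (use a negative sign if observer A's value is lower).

observer A: 103170 Pa = 773.84 mmHg.
Difference: 773.84 − 786.10 = -12 mmHg.

-12 mmHg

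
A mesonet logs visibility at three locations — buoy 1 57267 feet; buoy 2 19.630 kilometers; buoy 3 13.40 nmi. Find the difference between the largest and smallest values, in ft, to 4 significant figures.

buoy 2: 19.630 km = 64402.89 ft.
buoy 3: 13.40 nmi = 81419.95 ft.
Spread: 81419.95 − 57267.00 = 24150 ft.

24150 ft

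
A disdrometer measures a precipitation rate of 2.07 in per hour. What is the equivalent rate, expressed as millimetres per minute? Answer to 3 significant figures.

2.07 in/hour × 25.4 mm/in × 0.0166667 hour/minute = 0.876 mm/minute.

0.876 mm/minute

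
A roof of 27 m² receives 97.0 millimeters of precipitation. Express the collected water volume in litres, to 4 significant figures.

1 mm over 1 m² is 1 L, so volume = 97 × 27 = 2619 L.

2619 litres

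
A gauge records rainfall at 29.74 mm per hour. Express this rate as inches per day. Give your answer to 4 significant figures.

28.10 in/day

29.74 mm/hour × 0.0393701 in/mm × 24 hour/day = 28.10 in/day.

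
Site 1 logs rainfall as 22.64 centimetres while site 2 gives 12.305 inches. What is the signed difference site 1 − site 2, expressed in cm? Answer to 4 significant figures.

-8.615 cm

site 2: 12.305 in = 31.25470 cm.
Difference: 22.64000 − 31.25470 = -8.615 cm.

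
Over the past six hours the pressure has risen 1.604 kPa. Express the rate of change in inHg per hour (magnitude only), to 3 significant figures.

0.0789 inHg per hour

1.604 kPa / 6 h × 0.2953 inHg/kPa = 0.0789 inHg/h.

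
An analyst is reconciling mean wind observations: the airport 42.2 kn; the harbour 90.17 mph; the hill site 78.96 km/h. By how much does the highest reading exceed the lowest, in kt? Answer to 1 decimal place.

the harbour: 90.17 mph = 78.356 kt.
the hill site: 78.96 km/h = 42.635 kt.
Spread: 78.356 − 42.200 = 36.2 kt.

36.2 kt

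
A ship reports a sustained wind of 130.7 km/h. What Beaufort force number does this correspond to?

Beaufort force 12

130.7 km/h = 36.3 m/s, which is Beaufort 12 (hurricane force, ≥32.7 m/s).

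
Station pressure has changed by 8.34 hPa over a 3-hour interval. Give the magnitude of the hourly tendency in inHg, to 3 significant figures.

8.34 hPa / 3 h × 0.02953 inHg/hPa = 0.0821 inHg/h.

0.0821 inHg per hour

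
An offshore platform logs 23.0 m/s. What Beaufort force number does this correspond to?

Beaufort force 9

23.0 m/s lies in the Beaufort 9 band (strong gale, 20.8–24.4 m/s).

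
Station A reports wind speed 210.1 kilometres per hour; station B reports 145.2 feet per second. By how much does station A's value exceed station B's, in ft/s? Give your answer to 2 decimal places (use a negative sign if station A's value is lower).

46.27 ft/s

station A: 210.1 km/h = 191.4735 ft/s.
Difference: 191.4735 − 145.2000 = 46.27 ft/s.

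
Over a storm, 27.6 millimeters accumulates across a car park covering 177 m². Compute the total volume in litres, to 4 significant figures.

4885 litres

1 mm over 1 m² is 1 L, so volume = 27.6 × 177 = 4885.2 L ≈ 4885 L.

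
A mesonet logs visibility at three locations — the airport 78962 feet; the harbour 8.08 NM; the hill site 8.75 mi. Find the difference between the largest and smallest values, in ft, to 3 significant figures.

32800 ft

the harbour: 8.08 nmi = 49095.01 ft.
the hill site: 8.75 SM = 46200.00 ft.
Spread: 78962.00 − 46200.00 = 32800 ft.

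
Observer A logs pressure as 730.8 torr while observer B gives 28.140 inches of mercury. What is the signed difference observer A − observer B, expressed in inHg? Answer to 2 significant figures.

0.63 inHg

observer A: 730.8 mmHg = 28.7717 inHg.
Difference: 28.7717 − 28.1400 = 0.63 inHg.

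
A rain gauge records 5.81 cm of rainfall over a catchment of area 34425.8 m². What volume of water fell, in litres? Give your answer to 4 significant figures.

2000000 litres

Depth: 5.81 cm × 10 = 58.1 mm.
1 mm over 1 m² is 1 L, so volume = 58.1 × 34425.8 = 2000139 L ≈ 2000000 L.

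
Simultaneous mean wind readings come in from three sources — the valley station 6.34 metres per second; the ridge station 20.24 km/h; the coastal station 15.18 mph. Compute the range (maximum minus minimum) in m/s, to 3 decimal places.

the ridge station: 20.24 km/h = 5.62222 m/s.
the coastal station: 15.18 mph = 6.78607 m/s.
Spread: 6.78607 − 5.62222 = 1.164 m/s.

1.164 m/s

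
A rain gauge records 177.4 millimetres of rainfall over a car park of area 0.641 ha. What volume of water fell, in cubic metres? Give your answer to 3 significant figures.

Area: 0.641 ha = 6410 m².
1 mm over 1 m² is 1 L, so volume = 177.4 × 6410 = 1137134 L = 1140 m³.

1140 cubic metres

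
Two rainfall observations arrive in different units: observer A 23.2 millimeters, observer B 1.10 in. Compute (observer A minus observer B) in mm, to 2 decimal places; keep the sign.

-4.74 mm

observer B: 1.10 in = 27.9400 mm.
Difference: 23.2000 − 27.9400 = -4.74 mm.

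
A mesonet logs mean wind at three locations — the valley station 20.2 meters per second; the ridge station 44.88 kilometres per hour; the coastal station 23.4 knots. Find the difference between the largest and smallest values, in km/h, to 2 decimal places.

29.38 km/h

the valley station: 20.2 m/s = 72.7200 km/h.
the coastal station: 23.4 kt = 43.3368 km/h.
Spread: 72.7200 − 43.3368 = 29.38 km/h.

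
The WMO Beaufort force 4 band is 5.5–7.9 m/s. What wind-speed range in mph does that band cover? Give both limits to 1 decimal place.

12.3 to 17.7 mph

5.5–7.9 m/s × 2.237 = 12.3–17.7 mph.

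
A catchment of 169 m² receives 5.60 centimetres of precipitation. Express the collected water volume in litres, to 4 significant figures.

Depth: 5.60 cm × 10 = 56 mm.
1 mm over 1 m² is 1 L, so volume = 56 × 169 = 9464 L.

9464 litres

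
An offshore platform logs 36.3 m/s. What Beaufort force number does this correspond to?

36.3 m/s lies in the Beaufort 12 band (hurricane force, ≥32.7 m/s).

Beaufort force 12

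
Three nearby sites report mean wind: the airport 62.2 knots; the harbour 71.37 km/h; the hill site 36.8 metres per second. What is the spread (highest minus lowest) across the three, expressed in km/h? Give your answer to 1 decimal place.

61.1 km/h

the airport: 62.2 kt = 115.194 km/h.
the hill site: 36.8 m/s = 132.480 km/h.
Spread: 132.480 − 71.370 = 61.1 km/h.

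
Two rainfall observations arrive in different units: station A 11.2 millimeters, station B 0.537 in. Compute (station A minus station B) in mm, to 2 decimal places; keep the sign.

station B: 0.537 in = 13.6398 mm.
Difference: 11.2000 − 13.6398 = -2.44 mm.

-2.44 mm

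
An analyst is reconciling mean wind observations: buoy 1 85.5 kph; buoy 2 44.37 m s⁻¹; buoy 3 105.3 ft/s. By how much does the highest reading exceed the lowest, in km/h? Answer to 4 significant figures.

74.23 km/h

buoy 2: 44.37 m/s = 159.7320 km/h.
buoy 3: 105.3 ft/s = 115.5436 km/h.
Spread: 159.7320 − 85.5000 = 74.23 km/h.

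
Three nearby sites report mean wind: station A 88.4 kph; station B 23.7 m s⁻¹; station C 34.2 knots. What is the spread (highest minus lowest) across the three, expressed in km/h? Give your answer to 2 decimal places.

25.06 km/h

station B: 23.7 m/s = 85.3200 km/h.
station C: 34.2 kt = 63.3384 km/h.
Spread: 88.4000 − 63.3384 = 25.06 km/h.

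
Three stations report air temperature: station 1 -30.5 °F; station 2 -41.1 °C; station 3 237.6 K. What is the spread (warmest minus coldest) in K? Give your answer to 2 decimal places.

station 1: -30.5 °F = -34.722 °C.
station 3: 237.6 K = -35.550 °C.
Spread: (-34.722) − (-41.100) = 6.378 °C.

6.38 K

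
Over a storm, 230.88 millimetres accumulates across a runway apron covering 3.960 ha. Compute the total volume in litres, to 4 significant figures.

9143000 litres

Area: 3.960 ha = 39600 m².
1 mm over 1 m² is 1 L, so volume = 230.88 × 39600 = 9142848 L ≈ 9143000 L.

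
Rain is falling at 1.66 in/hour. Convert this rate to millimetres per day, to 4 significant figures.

1.66 in/hour × 25.4 mm/in × 24 hour/day = 1012 mm/day.

1012 mm/day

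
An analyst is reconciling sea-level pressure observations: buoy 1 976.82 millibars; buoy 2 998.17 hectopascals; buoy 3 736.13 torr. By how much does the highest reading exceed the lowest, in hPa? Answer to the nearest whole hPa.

buoy 1: 976.82 mb = 976.82 hPa.
buoy 3: 736.13 mmHg = 981.43 hPa.
Spread: 998.17 − 976.82 = 21 hPa.

21 hPa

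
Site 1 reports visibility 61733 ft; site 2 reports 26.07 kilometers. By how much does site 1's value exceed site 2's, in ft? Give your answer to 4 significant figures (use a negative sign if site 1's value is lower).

site 2: 26.07 km = 85531.50 ft.
Difference: 61733.00 − 85531.50 = -23800 ft.

-23800 ft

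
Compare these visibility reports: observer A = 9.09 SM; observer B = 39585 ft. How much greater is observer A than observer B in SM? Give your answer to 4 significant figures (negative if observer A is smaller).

1.593 SM

observer B: 39585 ft = 7.49716 SM.
Difference: 9.09000 − 7.49716 = 1.593 SM.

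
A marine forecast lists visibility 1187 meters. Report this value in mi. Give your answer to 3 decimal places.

1 m = 0.000621371 SM, so 1187 × 0.000621371 = 0.738 SM.

0.738 SM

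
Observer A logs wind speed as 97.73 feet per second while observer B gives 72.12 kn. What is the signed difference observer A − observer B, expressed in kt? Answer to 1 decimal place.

observer A: 97.73 ft/s = 57.903 kt.
Difference: 57.903 − 72.120 = -14.2 kt.

-14.2 kt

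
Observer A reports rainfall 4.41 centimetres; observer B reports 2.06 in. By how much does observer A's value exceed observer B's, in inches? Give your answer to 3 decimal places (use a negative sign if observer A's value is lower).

observer A: 4.41 cm = 1.73622 in.
Difference: 1.73622 − 2.06000 = -0.324 in.

-0.324 in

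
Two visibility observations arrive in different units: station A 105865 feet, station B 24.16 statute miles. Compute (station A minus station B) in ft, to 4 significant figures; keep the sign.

-21700 ft

station B: 24.16 SM = 127564.80 ft.
Difference: 105865.00 − 127564.80 = -21700 ft.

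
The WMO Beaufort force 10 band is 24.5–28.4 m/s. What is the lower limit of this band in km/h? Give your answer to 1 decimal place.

24.5–28.4 m/s × 3.6 = 88.2–102.2 km/h.

88.2 km/h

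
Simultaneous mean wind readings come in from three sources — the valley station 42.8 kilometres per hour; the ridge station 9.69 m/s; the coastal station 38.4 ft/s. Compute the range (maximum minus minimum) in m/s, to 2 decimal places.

2.20 m/s

the valley station: 42.8 km/h = 11.8889 m/s.
the coastal station: 38.4 ft/s = 11.7043 m/s.
Spread: 11.8889 − 9.6900 = 2.20 m/s.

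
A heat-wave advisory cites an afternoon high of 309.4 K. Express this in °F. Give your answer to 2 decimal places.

97.25 °F

First to °C: 36.25 °C.
Then to °F: 97.25 °F.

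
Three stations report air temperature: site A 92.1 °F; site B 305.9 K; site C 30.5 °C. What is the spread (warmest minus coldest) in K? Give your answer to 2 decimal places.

2.89 K

site A: 92.1 °F = 33.389 °C.
site B: 305.9 K = 32.750 °C.
Spread: 33.389 − 30.500 = 2.889 °C.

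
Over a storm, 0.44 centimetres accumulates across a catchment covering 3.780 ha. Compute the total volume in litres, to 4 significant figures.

166300 litres

Depth: 0.44 cm × 10 = 4.4 mm.
Area: 3.780 ha = 37800 m².
1 mm over 1 m² is 1 L, so volume = 4.4 × 37800 = 166320 L ≈ 166300 L.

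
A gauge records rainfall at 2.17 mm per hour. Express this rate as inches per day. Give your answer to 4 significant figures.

2.050 in/day

2.17 mm/hour × 0.0393701 in/mm × 24 hour/day = 2.050 in/day.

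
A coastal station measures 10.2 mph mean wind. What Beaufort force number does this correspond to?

Beaufort force 3

10.2 mph = 4.6 m/s, which is Beaufort 3 (gentle breeze, 3.4–5.4 m/s).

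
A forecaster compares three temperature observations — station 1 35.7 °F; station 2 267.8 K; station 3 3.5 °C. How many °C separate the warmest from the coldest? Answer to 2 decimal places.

station 1: 35.7 °F = 2.056 °C.
station 2: 267.8 K = -5.350 °C.
Spread: 3.500 − (-5.350) = 8.850 °C.

8.85 °C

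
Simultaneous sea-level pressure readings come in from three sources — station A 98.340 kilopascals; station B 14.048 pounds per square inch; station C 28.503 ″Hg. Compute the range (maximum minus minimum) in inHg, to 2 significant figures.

0.54 inHg

station A: 98.340 kPa = 29.0398 inHg.
station B: 14.048 psi = 28.6020 inHg.
Spread: 29.0398 − 28.5030 = 0.54 inHg.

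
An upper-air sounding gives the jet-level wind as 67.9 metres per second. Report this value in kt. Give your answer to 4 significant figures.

132.0 kt

1 m/s = 1.94384 kt, so 67.9 × 1.94384 = 132.0 kt.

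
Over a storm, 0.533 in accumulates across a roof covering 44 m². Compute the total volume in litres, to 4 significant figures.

595.7 litres

Depth: 0.533 in × 25.4 = 13.5382 mm.
1 mm over 1 m² is 1 L, so volume = 13.5382 × 44 = 595.6808 L ≈ 595.7 L.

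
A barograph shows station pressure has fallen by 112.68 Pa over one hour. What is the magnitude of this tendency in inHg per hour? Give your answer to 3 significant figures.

112.68 Pa / 1 h × 0.0002953 inHg/Pa = 0.0333 inHg/h.

0.0333 inHg per hour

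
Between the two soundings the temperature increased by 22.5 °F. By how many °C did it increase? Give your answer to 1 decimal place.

12.5 °C

For a temperature change the 32° offset cancels: Δ°C = 22.5 × 0.5556 = 12.5 °C.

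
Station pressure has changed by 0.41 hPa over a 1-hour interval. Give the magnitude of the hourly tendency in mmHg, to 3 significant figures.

0.41 hPa / 1 h × 0.750062 mmHg/hPa = 0.308 mmHg/h.

0.308 mmHg per hour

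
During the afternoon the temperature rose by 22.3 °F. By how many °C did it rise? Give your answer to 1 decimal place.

Converting a difference, only the 9/5 scale factor applies: Δ°C = 22.3 × 0.5556 = 12.4 °C.

12.4 °C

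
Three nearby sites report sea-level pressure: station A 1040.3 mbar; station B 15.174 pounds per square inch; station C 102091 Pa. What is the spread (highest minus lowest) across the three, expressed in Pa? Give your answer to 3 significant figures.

station A: 1040.3 mb = 104030.00 Pa.
station B: 15.174 psi = 104621.05 Pa.
Spread: 104621.05 − 102091.00 = 2530 Pa.

2530 Pa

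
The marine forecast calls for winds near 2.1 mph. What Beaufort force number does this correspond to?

2.1 mph = 0.9 m/s, which is Beaufort 1 (light air, 0.3–1.5 m/s).

Beaufort force 1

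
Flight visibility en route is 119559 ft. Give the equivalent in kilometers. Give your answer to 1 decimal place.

1 ft = 0.0003048 km, so 119559 × 0.0003048 = 36.4 km.

36.4 km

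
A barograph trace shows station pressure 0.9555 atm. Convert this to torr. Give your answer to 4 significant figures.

1 atm = 760 mmHg, so 0.9555 × 760 = 726.2 mmHg.

726.2 mmHg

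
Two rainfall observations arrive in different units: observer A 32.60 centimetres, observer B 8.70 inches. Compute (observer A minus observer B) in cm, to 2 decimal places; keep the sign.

10.50 cm

observer B: 8.70 in = 22.0980 cm.
Difference: 32.6000 − 22.0980 = 10.50 cm.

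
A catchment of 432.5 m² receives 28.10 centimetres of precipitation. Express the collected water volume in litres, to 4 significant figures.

Depth: 28.10 cm × 10 = 281 mm.
1 mm over 1 m² is 1 L, so volume = 281 × 432.5 = 121532.5 L ≈ 121500 L.

121500 litres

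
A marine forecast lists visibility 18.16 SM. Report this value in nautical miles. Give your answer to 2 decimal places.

15.78 nmi

1 SM = 0.868976 nmi, so 18.16 × 0.868976 = 15.78 nmi.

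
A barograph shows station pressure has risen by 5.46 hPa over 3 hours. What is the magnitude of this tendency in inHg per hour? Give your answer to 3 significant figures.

0.0537 inHg per hour

5.46 hPa / 3 h × 0.02953 inHg/hPa = 0.0537 inHg/h.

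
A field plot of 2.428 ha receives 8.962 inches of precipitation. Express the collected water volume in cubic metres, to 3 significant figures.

5530 cubic metres

Depth: 8.962 in × 25.4 = 227.6348 mm.
Area: 2.428 ha = 24280 m².
1 mm over 1 m² is 1 L, so volume = 227.6348 × 24280 = 5526972.9 L = 5530 m³.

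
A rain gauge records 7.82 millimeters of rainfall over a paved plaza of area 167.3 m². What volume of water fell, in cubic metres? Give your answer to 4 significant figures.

1 mm over 1 m² is 1 L, so volume = 7.82 × 167.3 = 1308.286 L = 1.308 m³.

1.308 cubic metres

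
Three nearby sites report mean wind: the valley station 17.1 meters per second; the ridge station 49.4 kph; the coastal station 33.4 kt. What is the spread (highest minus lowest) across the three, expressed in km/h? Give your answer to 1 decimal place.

12.5 km/h

the valley station: 17.1 m/s = 61.560 km/h.
the coastal station: 33.4 kt = 61.857 km/h.
Spread: 61.857 − 49.400 = 12.5 km/h.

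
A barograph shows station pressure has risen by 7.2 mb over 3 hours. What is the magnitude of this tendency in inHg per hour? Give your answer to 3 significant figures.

0.0709 inHg per hour

7.2 mb / 3 h × 0.02953 inHg/mb = 0.0709 inHg/h.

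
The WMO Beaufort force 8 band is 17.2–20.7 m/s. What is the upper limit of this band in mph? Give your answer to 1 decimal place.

17.2–20.7 m/s × 2.237 = 38.5–46.3 mph.

46.3 mph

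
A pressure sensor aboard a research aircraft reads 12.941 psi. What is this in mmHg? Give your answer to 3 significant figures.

669 mmHg

1 psi = 51.7149 mmHg, so 12.941 × 51.7149 = 669 mmHg.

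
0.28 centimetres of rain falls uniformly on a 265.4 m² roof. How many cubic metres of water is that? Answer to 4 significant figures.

0.7431 cubic metres

Depth: 0.28 cm × 10 = 2.8 mm.
1 mm over 1 m² is 1 L, so volume = 2.8 × 265.4 = 743.12 L = 0.7431 m³.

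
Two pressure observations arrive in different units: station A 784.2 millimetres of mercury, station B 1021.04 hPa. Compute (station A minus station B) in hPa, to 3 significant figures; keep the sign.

station A: 784.2 mmHg = 1045.514 hPa.
Difference: 1045.514 − 1021.040 = 24.5 hPa.

24.5 hPa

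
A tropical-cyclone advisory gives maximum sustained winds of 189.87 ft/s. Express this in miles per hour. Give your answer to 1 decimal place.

129.5 mph

1 ft/s = 0.681818 mph, so 189.87 × 0.681818 = 129.5 mph.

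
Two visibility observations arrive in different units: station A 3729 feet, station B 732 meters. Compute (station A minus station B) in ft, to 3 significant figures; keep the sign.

station B: 732 m = 2401.57 ft.
Difference: 3729.00 − 2401.57 = 1330 ft.

1330 ft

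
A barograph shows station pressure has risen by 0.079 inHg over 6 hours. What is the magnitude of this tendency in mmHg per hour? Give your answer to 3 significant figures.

0.334 mmHg per hour

0.079 inHg / 6 h × 25.4 mmHg/inHg = 0.334 mmHg/h.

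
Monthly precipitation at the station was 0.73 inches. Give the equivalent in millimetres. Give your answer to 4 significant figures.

18.54 mm

1 in = 25.4 mm, so 0.73 × 25.4 = 18.54 mm.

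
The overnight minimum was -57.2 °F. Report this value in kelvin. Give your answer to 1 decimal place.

223.6 K

First to °C: -49.56 °C.
Then to K: 223.6 K.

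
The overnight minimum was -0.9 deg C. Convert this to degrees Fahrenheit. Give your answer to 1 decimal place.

30.4 °F

°F = °C × 9/5 + 32 = -0.9 × 1.8 + 32 = 30.4 °F.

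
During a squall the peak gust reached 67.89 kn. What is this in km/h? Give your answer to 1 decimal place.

1 kt = 1.852 km/h, so 67.89 × 1.852 = 125.7 km/h.

125.7 km/h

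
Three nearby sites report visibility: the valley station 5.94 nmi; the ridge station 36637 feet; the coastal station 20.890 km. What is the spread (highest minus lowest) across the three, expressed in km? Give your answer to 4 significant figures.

the valley station: 5.94 nmi = 11.00088 km.
the ridge station: 36637 ft = 11.16696 km.
Spread: 20.89000 − 11.00088 = 9.889 km.

9.889 km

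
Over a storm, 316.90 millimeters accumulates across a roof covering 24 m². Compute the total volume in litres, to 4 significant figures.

7606 litres

1 mm over 1 m² is 1 L, so volume = 316.9 × 24 = 7605.6 L ≈ 7606 L.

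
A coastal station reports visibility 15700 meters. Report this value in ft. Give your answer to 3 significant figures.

1 m = 3.28084 ft, so 15700 × 3.28084 = 51500 ft.

51500 ft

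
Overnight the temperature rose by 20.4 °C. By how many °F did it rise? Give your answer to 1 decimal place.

36.7 °F

For a temperature change the 32° offset cancels: Δ°F = 20.4 × 1.8 = 36.7 °F.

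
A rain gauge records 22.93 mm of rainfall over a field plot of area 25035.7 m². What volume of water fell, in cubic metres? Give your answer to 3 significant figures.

574 cubic metres

1 mm over 1 m² is 1 L, so volume = 22.93 × 25035.7 = 574068.6 L = 574 m³.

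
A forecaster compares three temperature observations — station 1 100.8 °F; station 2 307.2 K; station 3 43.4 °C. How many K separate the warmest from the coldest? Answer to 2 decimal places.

station 1: 100.8 °F = 38.222 °C.
station 2: 307.2 K = 34.050 °C.
Spread: 43.400 − 34.050 = 9.350 °C.

9.35 K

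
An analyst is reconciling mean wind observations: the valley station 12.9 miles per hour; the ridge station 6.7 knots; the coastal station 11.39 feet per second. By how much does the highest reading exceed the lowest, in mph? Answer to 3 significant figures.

the ridge station: 6.7 kt = 7.7102 mph.
the coastal station: 11.39 ft/s = 7.7659 mph.
Spread: 12.9000 − 7.7102 = 5.19 mph.

5.19 mph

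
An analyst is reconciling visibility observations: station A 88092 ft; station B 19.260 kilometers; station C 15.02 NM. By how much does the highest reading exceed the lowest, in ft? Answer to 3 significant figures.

28100 ft

station B: 19.260 km = 63188.98 ft.
station C: 15.02 nmi = 91263.25 ft.
Spread: 91263.25 − 63188.98 = 28100 ft.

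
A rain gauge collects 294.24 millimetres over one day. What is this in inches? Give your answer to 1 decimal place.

1 mm = 0.0393701 in, so 294.24 × 0.0393701 = 11.6 in.

11.6 in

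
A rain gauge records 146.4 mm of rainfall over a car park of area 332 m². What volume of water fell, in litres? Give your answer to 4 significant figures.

1 mm over 1 m² is 1 L, so volume = 146.4 × 332 = 48604.8 L ≈ 48600 L.

48600 litres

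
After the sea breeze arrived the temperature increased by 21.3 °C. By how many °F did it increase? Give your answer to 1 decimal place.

Converting a difference, only the 9/5 scale factor applies: Δ°F = 21.3 × 1.8 = 38.3 °F.

38.3 °F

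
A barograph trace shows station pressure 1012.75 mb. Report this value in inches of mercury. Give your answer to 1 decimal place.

29.9 inHg

1 mb = 0.02953 inHg, so 1012.75 × 0.02953 = 29.9 inHg.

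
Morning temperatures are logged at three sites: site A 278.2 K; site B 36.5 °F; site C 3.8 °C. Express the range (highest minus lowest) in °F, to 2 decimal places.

site A: 278.2 K = 5.050 °C.
site B: 36.5 °F = 2.500 °C.
Spread: 5.050 − 2.500 = 2.550 °C = 4.59 °F.

4.59 °F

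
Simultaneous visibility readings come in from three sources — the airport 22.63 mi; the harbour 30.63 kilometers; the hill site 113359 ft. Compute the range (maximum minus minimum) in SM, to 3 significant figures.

the harbour: 30.63 km = 19.0326 SM.
the hill site: 113359 ft = 21.4695 SM.
Spread: 22.6300 − 19.0326 = 3.60 SM.

3.60 SM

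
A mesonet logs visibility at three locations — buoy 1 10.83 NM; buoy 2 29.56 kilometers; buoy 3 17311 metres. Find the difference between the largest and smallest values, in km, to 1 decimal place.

12.2 km

buoy 1: 10.83 nmi = 20.057 km.
buoy 3: 17311 m = 17.311 km.
Spread: 29.560 − 17.311 = 12.2 km.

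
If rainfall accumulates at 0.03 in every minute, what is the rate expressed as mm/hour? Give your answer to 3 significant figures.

45.7 mm/hour

0.03 in/minute × 25.4 mm/in × 60 minute/hour = 45.7 mm/hour.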